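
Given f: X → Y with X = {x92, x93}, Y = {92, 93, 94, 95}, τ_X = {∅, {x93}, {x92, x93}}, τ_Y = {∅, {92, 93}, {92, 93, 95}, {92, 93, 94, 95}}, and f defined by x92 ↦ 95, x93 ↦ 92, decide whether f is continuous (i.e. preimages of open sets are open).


f IS continuous.

Compute f^{-1}(U) for each U ∈ τ_Y:
  U = ∅: f^{-1}(U) = ∅ ∈ τ_X ✓.
  U = {92, 93}: f^{-1}(U) = {x93} ∈ τ_X ✓.
  U = {92, 93, 95}: f^{-1}(U) = {x92, x93} ∈ τ_X ✓.
  U = {92, 93, 94, 95}: f^{-1}(U) = {x92, x93} ∈ τ_X ✓.
Every preimage lies in τ_X, so f IS continuous.


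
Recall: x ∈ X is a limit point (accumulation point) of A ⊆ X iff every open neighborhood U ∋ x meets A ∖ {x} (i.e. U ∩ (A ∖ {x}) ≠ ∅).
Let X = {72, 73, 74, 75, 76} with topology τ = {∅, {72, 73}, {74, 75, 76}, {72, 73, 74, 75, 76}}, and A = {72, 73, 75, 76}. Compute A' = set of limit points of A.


A' = {72, 73, 74, 75, 76}

For each x ∈ X, list the open sets U ∈ τ with x ∈ U, then check whether U ∩ (A ∖ {x}) ≠ ∅ for every such U.
  x = 72: opens ∋ x are {72, 73}, {72, 73, 74, 75, 76}; each meets A ∖ {72}, so x IS a limit point.
  x = 73: opens ∋ x are {72, 73}, {72, 73, 74, 75, 76}; each meets A ∖ {73}, so x IS a limit point.
  x = 74: opens ∋ x are {74, 75, 76}, {72, 73, 74, 75, 76}; each meets A ∖ {74}, so x IS a limit point.
  x = 75: opens ∋ x are {74, 75, 76}, {72, 73, 74, 75, 76}; each meets A ∖ {75}, so x IS a limit point.
  x = 76: opens ∋ x are {74, 75, 76}, {72, 73, 74, 75, 76}; each meets A ∖ {76}, so x IS a limit point.
Collecting: A' = {72, 73, 74, 75, 76}.


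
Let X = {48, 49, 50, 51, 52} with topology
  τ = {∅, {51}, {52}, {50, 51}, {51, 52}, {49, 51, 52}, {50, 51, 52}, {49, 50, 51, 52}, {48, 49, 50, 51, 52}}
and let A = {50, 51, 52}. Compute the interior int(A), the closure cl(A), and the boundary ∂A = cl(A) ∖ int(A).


int(A) = {50, 51, 52}, cl(A) = {48, 49, 50, 51, 52}, ∂A = {48, 49}.

Closed sets in (X, τ) are complements of opens:
  closed(X, τ) = {∅, {48}, {48, 49}, {48, 50}, {48, 49, 50}, {48, 49, 52}, {48, 49, 50, 51}, {48, 49, 50, 52}, {48, 49, 50, 51, 52}}.
int(A) = ⋃ {U ∈ τ : U ⊆ A}. Opens contained in A: ∅, {51}, {52}, {50, 51}, {51, 52}, {50, 51, 52}.
Taking the union of these: int(A) = {50, 51, 52}.
cl(A) = ⋂ {C closed : A ⊆ C}. Closed sets containing A: {48, 49, 50, 51, 52}.
Intersecting these: cl(A) = {48, 49, 50, 51, 52}.
∂A = cl(A) ∖ int(A) = {48, 49, 50, 51, 52} ∖ {50, 51, 52} = {48, 49}.


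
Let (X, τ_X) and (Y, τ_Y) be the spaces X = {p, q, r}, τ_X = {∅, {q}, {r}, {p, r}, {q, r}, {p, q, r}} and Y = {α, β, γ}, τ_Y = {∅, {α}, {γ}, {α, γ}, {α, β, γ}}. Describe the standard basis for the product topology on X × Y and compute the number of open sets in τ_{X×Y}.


Basis B = {∅ × ∅, {q} × {α}, {q} × {γ}, {r} × {α}, {r} × {γ}, {p, r} × {α}, {p, r} × {γ}, {q} × {α, γ}, {q, r} × {α}, {q, r} × {γ}, {r} × {α, γ}, {p, q, r} × {α}, {p, q, r} × {γ}, {q} × {α, β, γ}, {r} × {α, β, γ}, {p, r} × {α, γ}, {q, r} × {α, γ}, {p, r} × {α, β, γ}, {p, q, r} × {α, γ}, {q, r} × {α, β, γ}, {p, q, r} × {α, β, γ}}; |τ_{X×Y}| = 70.

Enumerate products U × V with U ∈ τ_X, V ∈ τ_Y (deduplicated):
  ∅ × ∅ = {} (∅)
  {q} × {α} = {(q,α)}
  {q} × {γ} = {(q,γ)}
  {r} × {α} = {(r,α)}
  {r} × {γ} = {(r,γ)}
  {p, r} × {α} = {(p,α), (r,α)}
  {p, r} × {γ} = {(p,γ), (r,γ)}
  {q} × {α, γ} = {(q,α), (q,γ)}
  {q, r} × {α} = {(q,α), (r,α)}
  {q, r} × {γ} = {(q,γ), (r,γ)}
  {r} × {α, γ} = {(r,α), (r,γ)}
  {p, q, r} × {α} = {(p,α), (q,α), (r,α)}
  {p, q, r} × {γ} = {(p,γ), (q,γ), (r,γ)}
  {q} × {α, β, γ} = {(q,α), (q,β), (q,γ)}
  {r} × {α, β, γ} = {(r,α), (r,β), (r,γ)}
  {p, r} × {α, γ} = {(p,α), (p,γ), (r,α), (r,γ)}
  {q, r} × {α, γ} = {(q,α), (q,γ), (r,α), (r,γ)}
  {p, r} × {α, β, γ} = {(p,α), (p,β), (p,γ), (r,α), (r,β), (r,γ)}
  {p, q, r} × {α, γ} = {(p,α), (p,γ), (q,α), (q,γ), (r,α), (r,γ)}
  {q, r} × {α, β, γ} = {(q,α), (q,β), (q,γ), (r,α), (r,β), (r,γ)}
  {p, q, r} × {α, β, γ} = {(p,α), (p,β), (p,γ), (q,α), (q,β), (q,γ), (r,α), (r,β), (r,γ)}
These 21 distinct sets form the basis B.
Close under arbitrary unions to get τ_{X×Y}; counting gives |τ_{X×Y}| = 70.


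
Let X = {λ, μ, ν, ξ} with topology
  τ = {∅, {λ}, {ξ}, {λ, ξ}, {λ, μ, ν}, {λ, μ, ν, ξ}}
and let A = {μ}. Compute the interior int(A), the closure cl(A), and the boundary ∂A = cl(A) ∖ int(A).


int(A) = ∅, cl(A) = {μ, ν}, ∂A = {μ, ν}.

Closed sets in (X, τ) are complements of opens:
  closed(X, τ) = {∅, {ξ}, {μ, ν}, {λ, μ, ν}, {μ, ν, ξ}, {λ, μ, ν, ξ}}.
int(A) = ⋃ {U ∈ τ : U ⊆ A}. Opens contained in A: ∅.
Taking the union of these: int(A) = ∅.
cl(A) = ⋂ {C closed : A ⊆ C}. Closed sets containing A: {μ, ν}, {λ, μ, ν}, {μ, ν, ξ}, {λ, μ, ν, ξ}.
Intersecting these: cl(A) = {μ, ν}.
∂A = cl(A) ∖ int(A) = {μ, ν} ∖ ∅ = {μ, ν}.


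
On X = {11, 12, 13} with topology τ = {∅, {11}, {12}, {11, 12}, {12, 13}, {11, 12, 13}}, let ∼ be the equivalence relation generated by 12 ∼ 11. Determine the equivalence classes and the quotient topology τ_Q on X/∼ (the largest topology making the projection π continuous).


X/∼ = {[11=12], [13]}; |τ_Q| = 3.

Equivalence classes: [11=12], [13].
Quotient map π: X → X/∼ sends 11 ↦ [11=12], 12 ↦ [11=12], 13 ↦ [13].
For each subset V ⊆ X/∼, compute π^{-1}(V) ⊆ X and check whether π^{-1}(V) ∈ τ. V is open in τ_Q iff π^{-1}(V) ∈ τ.
  V = {}: π^{-1}(V) = ∅ ∈ τ ✓.
  V = {[11=12]}: π^{-1}(V) = {11, 12} ∈ τ ✓.
  V = {[13]}: π^{-1}(V) = {13} ∉ τ ✗.
  V = {[11=12], [13]}: π^{-1}(V) = {11, 12, 13} ∈ τ ✓.
Open sets in the quotient: τ_Q = {{}, {[11=12]}, {[11=12], [13]}} (3 elements).


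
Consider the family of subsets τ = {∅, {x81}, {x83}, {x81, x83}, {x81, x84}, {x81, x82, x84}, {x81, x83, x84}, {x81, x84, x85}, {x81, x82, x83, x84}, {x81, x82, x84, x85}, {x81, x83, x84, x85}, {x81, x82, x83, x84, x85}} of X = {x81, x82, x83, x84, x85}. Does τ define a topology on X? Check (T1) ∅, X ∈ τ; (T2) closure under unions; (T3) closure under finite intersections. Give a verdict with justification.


τ IS a topology on X.

Axiom (T1): ∅ ∈ τ? Yes; X ∈ τ? Yes.
Axiom (T2/T3): check pairwise unions and intersections of members of τ.
All pairwise intersections and unions checked — each lies in τ. Therefore τ satisfies (T1), (T2), (T3): it IS a topology on X.


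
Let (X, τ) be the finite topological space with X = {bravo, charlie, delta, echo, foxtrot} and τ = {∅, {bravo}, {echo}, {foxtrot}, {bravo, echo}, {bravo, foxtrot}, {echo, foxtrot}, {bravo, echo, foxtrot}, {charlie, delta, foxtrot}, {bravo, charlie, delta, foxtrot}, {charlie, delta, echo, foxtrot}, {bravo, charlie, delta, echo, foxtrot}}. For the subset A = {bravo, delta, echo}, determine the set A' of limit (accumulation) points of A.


A' = {charlie}

For each x ∈ X, list the open sets U ∈ τ with x ∈ U, then check whether U ∩ (A ∖ {x}) ≠ ∅ for every such U.
  x = bravo: open {bravo} ∋ x has {bravo} ∩ (A ∖ {bravo}) = ∅, so x is NOT a limit point.
  x = charlie: opens ∋ x are {charlie, delta, foxtrot}, {bravo, charlie, delta, foxtrot}, {charlie, delta, echo, foxtrot}, {bravo, charlie, delta, echo, foxtrot}; each meets A ∖ {charlie}, so x IS a limit point.
  x = delta: open {charlie, delta, foxtrot} ∋ x has {charlie, delta, foxtrot} ∩ (A ∖ {delta}) = ∅, so x is NOT a limit point.
  x = echo: open {echo} ∋ x has {echo} ∩ (A ∖ {echo}) = ∅, so x is NOT a limit point.
  x = foxtrot: open {foxtrot} ∋ x has {foxtrot} ∩ (A ∖ {foxtrot}) = ∅, so x is NOT a limit point.
Collecting: A' = {charlie}.


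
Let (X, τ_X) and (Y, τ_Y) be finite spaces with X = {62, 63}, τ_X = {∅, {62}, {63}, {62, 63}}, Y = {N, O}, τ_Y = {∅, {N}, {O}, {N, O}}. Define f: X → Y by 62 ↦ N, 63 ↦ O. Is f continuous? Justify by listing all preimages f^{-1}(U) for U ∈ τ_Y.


f IS continuous.

Compute f^{-1}(U) for each U ∈ τ_Y:
  U = ∅: f^{-1}(U) = ∅ ∈ τ_X ✓.
  U = {N}: f^{-1}(U) = {62} ∈ τ_X ✓.
  U = {O}: f^{-1}(U) = {63} ∈ τ_X ✓.
  U = {N, O}: f^{-1}(U) = {62, 63} ∈ τ_X ✓.
Every preimage lies in τ_X, so f IS continuous.


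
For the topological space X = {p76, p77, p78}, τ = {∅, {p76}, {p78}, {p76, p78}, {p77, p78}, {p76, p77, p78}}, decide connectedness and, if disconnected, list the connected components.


(X, τ) is disconnected; components = [{p76}, {p77, p78}].

Find clopen sets (U ∈ τ with X ∖ U ∈ τ):
  U = ∅, X ∖ U = {p76, p77, p78} — both open, so U is clopen.
  U = {p76}, X ∖ U = {p77, p78} — both open, so U is clopen.
  U = {p77, p78}, X ∖ U = {p76} — both open, so U is clopen.
  U = {p76, p77, p78}, X ∖ U = ∅ — both open, so U is clopen.
Nontrivial clopen(s) exist: e.g. {p76}. So (X, τ) is disconnected.
Compute connected components by grouping points that agree on all clopens:
  component: {p76}
  component: {p77, p78}


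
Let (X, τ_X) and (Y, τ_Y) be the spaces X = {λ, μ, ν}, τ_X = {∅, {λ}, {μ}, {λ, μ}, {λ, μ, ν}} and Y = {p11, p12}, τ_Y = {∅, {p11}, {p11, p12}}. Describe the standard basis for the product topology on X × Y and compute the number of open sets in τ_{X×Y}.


Basis B = {∅ × ∅, {λ} × {p11}, {μ} × {p11}, {λ} × {p11, p12}, {λ, μ} × {p11}, {μ} × {p11, p12}, {λ, μ, ν} × {p11}, {λ, μ} × {p11, p12}, {λ, μ, ν} × {p11, p12}}; |τ_{X×Y}| = 14.

Enumerate products U × V with U ∈ τ_X, V ∈ τ_Y (deduplicated):
  ∅ × ∅ = {} (∅)
  {λ} × {p11} = {(λ,p11)}
  {μ} × {p11} = {(μ,p11)}
  {λ} × {p11, p12} = {(λ,p11), (λ,p12)}
  {λ, μ} × {p11} = {(λ,p11), (μ,p11)}
  {μ} × {p11, p12} = {(μ,p11), (μ,p12)}
  {λ, μ, ν} × {p11} = {(λ,p11), (μ,p11), (ν,p11)}
  {λ, μ} × {p11, p12} = {(λ,p11), (λ,p12), (μ,p11), (μ,p12)}
  {λ, μ, ν} × {p11, p12} = {(λ,p11), (λ,p12), (μ,p11), (μ,p12), (ν,p11), (ν,p12)}
These 9 distinct sets form the basis B.
Close under arbitrary unions to get τ_{X×Y}; counting gives |τ_{X×Y}| = 14.


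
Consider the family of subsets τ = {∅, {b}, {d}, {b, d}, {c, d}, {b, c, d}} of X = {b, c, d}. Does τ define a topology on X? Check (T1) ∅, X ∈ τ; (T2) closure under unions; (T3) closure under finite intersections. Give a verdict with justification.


τ IS a topology on X.

Axiom (T1): ∅ ∈ τ? Yes; X ∈ τ? Yes.
Axiom (T2/T3): check pairwise unions and intersections of members of τ.
All pairwise intersections and unions checked — each lies in τ. Therefore τ satisfies (T1), (T2), (T3): it IS a topology on X.


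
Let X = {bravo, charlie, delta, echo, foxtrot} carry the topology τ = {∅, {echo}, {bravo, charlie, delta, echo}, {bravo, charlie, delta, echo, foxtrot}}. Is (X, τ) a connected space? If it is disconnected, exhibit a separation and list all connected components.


(X, τ) is connected.

Find clopen sets (U ∈ τ with X ∖ U ∈ τ):
  U = ∅, X ∖ U = {bravo, charlie, delta, echo, foxtrot} — both open, so U is clopen.
  U = {bravo, charlie, delta, echo, foxtrot}, X ∖ U = ∅ — both open, so U is clopen.
Only trivial clopens (∅ and X) exist, so (X, τ) is connected.
Compute connected components by grouping points that agree on all clopens:
  component: {bravo, charlie, delta, echo, foxtrot}


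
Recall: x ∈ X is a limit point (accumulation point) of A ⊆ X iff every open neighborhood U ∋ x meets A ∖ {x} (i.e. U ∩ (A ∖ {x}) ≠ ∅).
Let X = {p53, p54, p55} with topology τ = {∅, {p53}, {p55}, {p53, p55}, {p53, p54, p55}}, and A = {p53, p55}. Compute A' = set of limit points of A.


A' = {p54}

For each x ∈ X, list the open sets U ∈ τ with x ∈ U, then check whether U ∩ (A ∖ {x}) ≠ ∅ for every such U.
  x = p53: open {p53} ∋ x has {p53} ∩ (A ∖ {p53}) = ∅, so x is NOT a limit point.
  x = p54: opens ∋ x are {p53, p54, p55}; each meets A ∖ {p54}, so x IS a limit point.
  x = p55: open {p55} ∋ x has {p55} ∩ (A ∖ {p55}) = ∅, so x is NOT a limit point.
Collecting: A' = {p54}.


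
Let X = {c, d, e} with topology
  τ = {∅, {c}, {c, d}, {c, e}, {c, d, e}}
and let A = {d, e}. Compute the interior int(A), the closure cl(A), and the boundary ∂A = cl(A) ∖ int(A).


int(A) = ∅, cl(A) = {d, e}, ∂A = {d, e}.

Closed sets in (X, τ) are complements of opens:
  closed(X, τ) = {∅, {d}, {e}, {d, e}, {c, d, e}}.
int(A) = ⋃ {U ∈ τ : U ⊆ A}. Opens contained in A: ∅.
Taking the union of these: int(A) = ∅.
cl(A) = ⋂ {C closed : A ⊆ C}. Closed sets containing A: {d, e}, {c, d, e}.
Intersecting these: cl(A) = {d, e}.
∂A = cl(A) ∖ int(A) = {d, e} ∖ ∅ = {d, e}.


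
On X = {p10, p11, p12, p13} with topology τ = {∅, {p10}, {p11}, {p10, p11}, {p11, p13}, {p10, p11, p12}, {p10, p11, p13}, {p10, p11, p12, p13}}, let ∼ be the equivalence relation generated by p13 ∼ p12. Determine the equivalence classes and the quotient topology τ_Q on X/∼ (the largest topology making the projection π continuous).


X/∼ = {[p10], [p11], [p12=p13]}; |τ_Q| = 5.

Equivalence classes: [p10], [p11], [p12=p13].
Quotient map π: X → X/∼ sends p10 ↦ [p10], p11 ↦ [p11], p12 ↦ [p12=p13], p13 ↦ [p12=p13].
For each subset V ⊆ X/∼, compute π^{-1}(V) ⊆ X and check whether π^{-1}(V) ∈ τ. V is open in τ_Q iff π^{-1}(V) ∈ τ.
  V = {}: π^{-1}(V) = ∅ ∈ τ ✓.
  V = {[p10]}: π^{-1}(V) = {p10} ∈ τ ✓.
  V = {[p11]}: π^{-1}(V) = {p11} ∈ τ ✓.
  V = {[p10], [p11]}: π^{-1}(V) = {p10, p11} ∈ τ ✓.
  V = {[p12=p13]}: π^{-1}(V) = {p12, p13} ∉ τ ✗.
  V = {[p10], [p12=p13]}: π^{-1}(V) = {p10, p12, p13} ∉ τ ✗.
  V = {[p11], [p12=p13]}: π^{-1}(V) = {p11, p12, p13} ∉ τ ✗.
  V = {[p10], [p11], [p12=p13]}: π^{-1}(V) = {p10, p11, p12, p13} ∈ τ ✓.
Open sets in the quotient: τ_Q = {{}, {[p10]}, {[p11]}, {[p10], [p11]}, {[p10], [p11], [p12=p13]}} (5 elements).


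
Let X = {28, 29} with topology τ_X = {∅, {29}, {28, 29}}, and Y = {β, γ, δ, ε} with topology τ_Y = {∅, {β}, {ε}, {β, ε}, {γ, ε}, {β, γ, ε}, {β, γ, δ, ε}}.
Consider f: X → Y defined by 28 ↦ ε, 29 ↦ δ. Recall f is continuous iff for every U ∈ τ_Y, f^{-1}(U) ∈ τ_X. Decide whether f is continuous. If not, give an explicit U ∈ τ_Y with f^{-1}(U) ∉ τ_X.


f is NOT continuous.

Compute f^{-1}(U) for each U ∈ τ_Y:
  U = ∅: f^{-1}(U) = ∅ ∈ τ_X ✓.
  U = {β}: f^{-1}(U) = ∅ ∈ τ_X ✓.
  U = {ε}: f^{-1}(U) = {28} ∉ τ_X ✗.
  U = {β, ε}: f^{-1}(U) = {28} ∉ τ_X ✗.
  U = {γ, ε}: f^{-1}(U) = {28} ∉ τ_X ✗.
  U = {β, γ, ε}: f^{-1}(U) = {28} ∉ τ_X ✗.
  U = {β, γ, δ, ε}: f^{-1}(U) = {28, 29} ∈ τ_X ✓.
Found U = {ε} with f^{-1}(U) = {28} not in τ_X. Therefore f is NOT continuous.


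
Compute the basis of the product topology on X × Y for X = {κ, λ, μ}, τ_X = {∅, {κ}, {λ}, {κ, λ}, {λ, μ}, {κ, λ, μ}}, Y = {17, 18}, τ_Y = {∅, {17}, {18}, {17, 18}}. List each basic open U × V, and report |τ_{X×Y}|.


Basis B = {∅ × ∅, {κ} × {17}, {κ} × {18}, {λ} × {17}, {λ} × {18}, {κ} × {17, 18}, {κ, λ} × {17}, {κ, λ} × {18}, {λ} × {17, 18}, {λ, μ} × {17}, {λ, μ} × {18}, {κ, λ, μ} × {17}, {κ, λ, μ} × {18}, {κ, λ} × {17, 18}, {λ, μ} × {17, 18}, {κ, λ, μ} × {17, 18}}; |τ_{X×Y}| = 36.

Enumerate products U × V with U ∈ τ_X, V ∈ τ_Y (deduplicated):
  ∅ × ∅ = {} (∅)
  {κ} × {17} = {(κ,17)}
  {κ} × {18} = {(κ,18)}
  {λ} × {17} = {(λ,17)}
  {λ} × {18} = {(λ,18)}
  {κ} × {17, 18} = {(κ,17), (κ,18)}
  {κ, λ} × {17} = {(κ,17), (λ,17)}
  {κ, λ} × {18} = {(κ,18), (λ,18)}
  {λ} × {17, 18} = {(λ,17), (λ,18)}
  {λ, μ} × {17} = {(λ,17), (μ,17)}
  {λ, μ} × {18} = {(λ,18), (μ,18)}
  {κ, λ, μ} × {17} = {(κ,17), (λ,17), (μ,17)}
  {κ, λ, μ} × {18} = {(κ,18), (λ,18), (μ,18)}
  {κ, λ} × {17, 18} = {(κ,17), (κ,18), (λ,17), (λ,18)}
  {λ, μ} × {17, 18} = {(λ,17), (λ,18), (μ,17), (μ,18)}
  {κ, λ, μ} × {17, 18} = {(κ,17), (κ,18), (λ,17), (λ,18), (μ,17), (μ,18)}
These 16 distinct sets form the basis B.
Close under arbitrary unions to get τ_{X×Y}; counting gives |τ_{X×Y}| = 36.


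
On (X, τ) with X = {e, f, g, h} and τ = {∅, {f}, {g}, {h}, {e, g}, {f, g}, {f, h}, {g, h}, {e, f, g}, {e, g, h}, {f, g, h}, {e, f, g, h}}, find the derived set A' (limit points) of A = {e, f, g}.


A' = {e}

For each x ∈ X, list the open sets U ∈ τ with x ∈ U, then check whether U ∩ (A ∖ {x}) ≠ ∅ for every such U.
  x = e: opens ∋ x are {e, g}, {e, f, g}, {e, g, h}, {e, f, g, h}; each meets A ∖ {e}, so x IS a limit point.
  x = f: open {f} ∋ x has {f} ∩ (A ∖ {f}) = ∅, so x is NOT a limit point.
  x = g: open {g} ∋ x has {g} ∩ (A ∖ {g}) = ∅, so x is NOT a limit point.
  x = h: open {h} ∋ x has {h} ∩ (A ∖ {h}) = ∅, so x is NOT a limit point.
Collecting: A' = {e}.


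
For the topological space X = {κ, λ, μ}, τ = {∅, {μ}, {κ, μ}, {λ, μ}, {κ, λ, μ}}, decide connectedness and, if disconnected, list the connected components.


(X, τ) is connected.

Find clopen sets (U ∈ τ with X ∖ U ∈ τ):
  U = ∅, X ∖ U = {κ, λ, μ} — both open, so U is clopen.
  U = {κ, λ, μ}, X ∖ U = ∅ — both open, so U is clopen.
Only trivial clopens (∅ and X) exist, so (X, τ) is connected.
Compute connected components by grouping points that agree on all clopens:
  component: {κ, λ, μ}


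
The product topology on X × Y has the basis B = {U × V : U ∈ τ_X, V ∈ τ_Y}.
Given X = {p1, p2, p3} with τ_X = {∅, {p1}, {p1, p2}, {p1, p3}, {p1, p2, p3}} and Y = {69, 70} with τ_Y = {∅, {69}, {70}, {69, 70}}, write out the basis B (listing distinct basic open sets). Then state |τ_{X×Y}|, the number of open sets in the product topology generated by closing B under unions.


Basis B = {∅ × ∅, {p1} × {69}, {p1} × {70}, {p1} × {69, 70}, {p1, p2} × {69}, {p1, p3} × {69}, {p1, p2} × {70}, {p1, p3} × {70}, {p1, p2, p3} × {69}, {p1, p2, p3} × {70}, {p1, p2} × {69, 70}, {p1, p3} × {69, 70}, {p1, p2, p3} × {69, 70}}; |τ_{X×Y}| = 25.

Enumerate products U × V with U ∈ τ_X, V ∈ τ_Y (deduplicated):
  ∅ × ∅ = {} (∅)
  {p1} × {69} = {(p1,69)}
  {p1} × {70} = {(p1,70)}
  {p1} × {69, 70} = {(p1,69), (p1,70)}
  {p1, p2} × {69} = {(p1,69), (p2,69)}
  {p1, p3} × {69} = {(p1,69), (p3,69)}
  {p1, p2} × {70} = {(p1,70), (p2,70)}
  {p1, p3} × {70} = {(p1,70), (p3,70)}
  {p1, p2, p3} × {69} = {(p1,69), (p2,69), (p3,69)}
  {p1, p2, p3} × {70} = {(p1,70), (p2,70), (p3,70)}
  {p1, p2} × {69, 70} = {(p1,69), (p1,70), (p2,69), (p2,70)}
  {p1, p3} × {69, 70} = {(p1,69), (p1,70), (p3,69), (p3,70)}
  {p1, p2, p3} × {69, 70} = {(p1,69), (p1,70), (p2,69), (p2,70), (p3,69), (p3,70)}
These 13 distinct sets form the basis B.
Close under arbitrary unions to get τ_{X×Y}; counting gives |τ_{X×Y}| = 25.


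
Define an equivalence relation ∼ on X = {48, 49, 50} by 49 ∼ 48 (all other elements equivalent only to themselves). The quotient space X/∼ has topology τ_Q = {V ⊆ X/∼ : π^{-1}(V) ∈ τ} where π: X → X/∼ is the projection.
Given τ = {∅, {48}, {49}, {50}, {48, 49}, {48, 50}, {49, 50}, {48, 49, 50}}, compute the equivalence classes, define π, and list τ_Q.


X/∼ = {[48=49], [50]}; |τ_Q| = 4.

Equivalence classes: [48=49], [50].
Quotient map π: X → X/∼ sends 48 ↦ [48=49], 49 ↦ [48=49], 50 ↦ [50].
For each subset V ⊆ X/∼, compute π^{-1}(V) ⊆ X and check whether π^{-1}(V) ∈ τ. V is open in τ_Q iff π^{-1}(V) ∈ τ.
  V = {}: π^{-1}(V) = ∅ ∈ τ ✓.
  V = {[48=49]}: π^{-1}(V) = {48, 49} ∈ τ ✓.
  V = {[50]}: π^{-1}(V) = {50} ∈ τ ✓.
  V = {[48=49], [50]}: π^{-1}(V) = {48, 49, 50} ∈ τ ✓.
Open sets in the quotient: τ_Q = {{}, {[48=49]}, {[50]}, {[48=49], [50]}} (4 elements).


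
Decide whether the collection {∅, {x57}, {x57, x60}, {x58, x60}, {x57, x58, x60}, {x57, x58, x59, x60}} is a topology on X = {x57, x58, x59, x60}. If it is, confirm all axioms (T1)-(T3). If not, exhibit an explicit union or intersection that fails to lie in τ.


τ is NOT a topology on X.

Axiom (T1): ∅ ∈ τ? Yes; X ∈ τ? Yes.
Axiom (T2/T3): check pairwise unions and intersections of members of τ.
Counterexample for (T3): {x57, x60} ∩ {x58, x60} = {x60} ∉ τ. Therefore τ is NOT a topology.


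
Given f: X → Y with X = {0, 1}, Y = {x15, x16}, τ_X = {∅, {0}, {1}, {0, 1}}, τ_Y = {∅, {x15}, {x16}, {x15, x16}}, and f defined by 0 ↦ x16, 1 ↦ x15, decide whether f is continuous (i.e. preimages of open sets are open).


f IS continuous.

Compute f^{-1}(U) for each U ∈ τ_Y:
  U = ∅: f^{-1}(U) = ∅ ∈ τ_X ✓.
  U = {x15}: f^{-1}(U) = {1} ∈ τ_X ✓.
  U = {x16}: f^{-1}(U) = {0} ∈ τ_X ✓.
  U = {x15, x16}: f^{-1}(U) = {0, 1} ∈ τ_X ✓.
Every preimage lies in τ_X, so f IS continuous.


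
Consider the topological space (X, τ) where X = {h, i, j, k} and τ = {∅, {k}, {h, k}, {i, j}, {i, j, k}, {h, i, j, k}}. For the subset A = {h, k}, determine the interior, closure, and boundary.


int(A) = {h, k}, cl(A) = {h, k}, ∂A = ∅.

Closed sets in (X, τ) are complements of opens:
  closed(X, τ) = {∅, {h}, {h, k}, {i, j}, {h, i, j}, {h, i, j, k}}.
int(A) = ⋃ {U ∈ τ : U ⊆ A}. Opens contained in A: ∅, {k}, {h, k}.
Taking the union of these: int(A) = {h, k}.
cl(A) = ⋂ {C closed : A ⊆ C}. Closed sets containing A: {h, k}, {h, i, j, k}.
Intersecting these: cl(A) = {h, k}.
∂A = cl(A) ∖ int(A) = {h, k} ∖ {h, k} = ∅.


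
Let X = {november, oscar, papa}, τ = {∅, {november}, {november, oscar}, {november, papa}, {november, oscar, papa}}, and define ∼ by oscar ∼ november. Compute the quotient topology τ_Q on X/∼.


X/∼ = {[november=oscar], [papa]}; |τ_Q| = 3.

Equivalence classes: [november=oscar], [papa].
Quotient map π: X → X/∼ sends november ↦ [november=oscar], oscar ↦ [november=oscar], papa ↦ [papa].
For each subset V ⊆ X/∼, compute π^{-1}(V) ⊆ X and check whether π^{-1}(V) ∈ τ. V is open in τ_Q iff π^{-1}(V) ∈ τ.
  V = {}: π^{-1}(V) = ∅ ∈ τ ✓.
  V = {[november=oscar]}: π^{-1}(V) = {november, oscar} ∈ τ ✓.
  V = {[papa]}: π^{-1}(V) = {papa} ∉ τ ✗.
  V = {[november=oscar], [papa]}: π^{-1}(V) = {november, oscar, papa} ∈ τ ✓.
Open sets in the quotient: τ_Q = {{}, {[november=oscar]}, {[november=oscar], [papa]}} (3 elements).


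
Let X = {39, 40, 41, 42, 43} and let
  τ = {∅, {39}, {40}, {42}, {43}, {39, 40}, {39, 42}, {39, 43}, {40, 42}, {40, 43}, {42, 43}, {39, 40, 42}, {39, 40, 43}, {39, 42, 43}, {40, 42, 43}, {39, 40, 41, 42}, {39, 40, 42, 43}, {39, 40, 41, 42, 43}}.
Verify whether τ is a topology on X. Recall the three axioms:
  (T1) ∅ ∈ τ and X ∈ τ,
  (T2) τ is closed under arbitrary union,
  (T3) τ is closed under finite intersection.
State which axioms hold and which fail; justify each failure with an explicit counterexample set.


τ IS a topology on X.

Axiom (T1): ∅ ∈ τ? Yes; X ∈ τ? Yes.
Axiom (T2/T3): check pairwise unions and intersections of members of τ.
All pairwise intersections and unions checked — each lies in τ. Therefore τ satisfies (T1), (T2), (T3): it IS a topology on X.


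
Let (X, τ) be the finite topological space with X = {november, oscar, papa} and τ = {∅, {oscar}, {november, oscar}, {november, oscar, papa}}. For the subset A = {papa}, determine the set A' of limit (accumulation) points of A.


A' = ∅

For each x ∈ X, list the open sets U ∈ τ with x ∈ U, then check whether U ∩ (A ∖ {x}) ≠ ∅ for every such U.
  x = november: open {november, oscar} ∋ x has {november, oscar} ∩ (A ∖ {november}) = ∅, so x is NOT a limit point.
  x = oscar: open {oscar} ∋ x has {oscar} ∩ (A ∖ {oscar}) = ∅, so x is NOT a limit point.
  x = papa: open {november, oscar, papa} ∋ x has {november, oscar, papa} ∩ (A ∖ {papa}) = ∅, so x is NOT a limit point.
Collecting: A' = ∅.


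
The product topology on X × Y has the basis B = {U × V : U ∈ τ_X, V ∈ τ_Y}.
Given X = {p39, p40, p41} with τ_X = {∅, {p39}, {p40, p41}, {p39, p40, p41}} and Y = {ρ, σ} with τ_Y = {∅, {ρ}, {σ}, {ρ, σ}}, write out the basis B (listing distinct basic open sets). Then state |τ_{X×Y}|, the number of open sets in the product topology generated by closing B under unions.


Basis B = {∅ × ∅, {p39} × {ρ}, {p39} × {σ}, {p39} × {ρ, σ}, {p40, p41} × {ρ}, {p40, p41} × {σ}, {p39, p40, p41} × {ρ}, {p39, p40, p41} × {σ}, {p40, p41} × {ρ, σ}, {p39, p40, p41} × {ρ, σ}}; |τ_{X×Y}| = 16.

Enumerate products U × V with U ∈ τ_X, V ∈ τ_Y (deduplicated):
  ∅ × ∅ = {} (∅)
  {p39} × {ρ} = {(p39,ρ)}
  {p39} × {σ} = {(p39,σ)}
  {p39} × {ρ, σ} = {(p39,ρ), (p39,σ)}
  {p40, p41} × {ρ} = {(p40,ρ), (p41,ρ)}
  {p40, p41} × {σ} = {(p40,σ), (p41,σ)}
  {p39, p40, p41} × {ρ} = {(p39,ρ), (p40,ρ), (p41,ρ)}
  {p39, p40, p41} × {σ} = {(p39,σ), (p40,σ), (p41,σ)}
  {p40, p41} × {ρ, σ} = {(p40,ρ), (p40,σ), (p41,ρ), (p41,σ)}
  {p39, p40, p41} × {ρ, σ} = {(p39,ρ), (p39,σ), (p40,ρ), (p40,σ), (p41,ρ), (p41,σ)}
These 10 distinct sets form the basis B.
Close under arbitrary unions to get τ_{X×Y}; counting gives |τ_{X×Y}| = 16.


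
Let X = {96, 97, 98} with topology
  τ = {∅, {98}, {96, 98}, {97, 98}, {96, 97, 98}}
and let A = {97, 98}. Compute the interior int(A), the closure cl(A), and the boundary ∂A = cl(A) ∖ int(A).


int(A) = {97, 98}, cl(A) = {96, 97, 98}, ∂A = {96}.

Closed sets in (X, τ) are complements of opens:
  closed(X, τ) = {∅, {96}, {97}, {96, 97}, {96, 97, 98}}.
int(A) = ⋃ {U ∈ τ : U ⊆ A}. Opens contained in A: ∅, {98}, {97, 98}.
Taking the union of these: int(A) = {97, 98}.
cl(A) = ⋂ {C closed : A ⊆ C}. Closed sets containing A: {96, 97, 98}.
Intersecting these: cl(A) = {96, 97, 98}.
∂A = cl(A) ∖ int(A) = {96, 97, 98} ∖ {97, 98} = {96}.


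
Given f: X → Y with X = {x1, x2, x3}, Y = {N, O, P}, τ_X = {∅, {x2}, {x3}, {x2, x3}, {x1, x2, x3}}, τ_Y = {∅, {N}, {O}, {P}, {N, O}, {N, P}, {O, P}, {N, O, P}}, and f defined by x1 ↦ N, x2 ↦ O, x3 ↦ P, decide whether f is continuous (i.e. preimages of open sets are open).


f is NOT continuous.

Compute f^{-1}(U) for each U ∈ τ_Y:
  U = ∅: f^{-1}(U) = ∅ ∈ τ_X ✓.
  U = {N}: f^{-1}(U) = {x1} ∉ τ_X ✗.
  U = {O}: f^{-1}(U) = {x2} ∈ τ_X ✓.
  U = {P}: f^{-1}(U) = {x3} ∈ τ_X ✓.
  U = {N, O}: f^{-1}(U) = {x1, x2} ∉ τ_X ✗.
  U = {N, P}: f^{-1}(U) = {x1, x3} ∉ τ_X ✗.
  U = {O, P}: f^{-1}(U) = {x2, x3} ∈ τ_X ✓.
  U = {N, O, P}: f^{-1}(U) = {x1, x2, x3} ∈ τ_X ✓.
Found U = {N} with f^{-1}(U) = {x1} not in τ_X. Therefore f is NOT continuous.


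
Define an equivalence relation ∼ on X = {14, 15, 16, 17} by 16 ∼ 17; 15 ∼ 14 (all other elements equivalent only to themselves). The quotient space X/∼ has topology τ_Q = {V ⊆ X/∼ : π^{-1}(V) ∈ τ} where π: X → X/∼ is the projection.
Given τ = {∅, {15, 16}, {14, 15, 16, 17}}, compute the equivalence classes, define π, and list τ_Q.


X/∼ = {[14=15], [16=17]}; |τ_Q| = 2.

Equivalence classes: [14=15], [16=17].
Quotient map π: X → X/∼ sends 14 ↦ [14=15], 15 ↦ [14=15], 16 ↦ [16=17], 17 ↦ [16=17].
For each subset V ⊆ X/∼, compute π^{-1}(V) ⊆ X and check whether π^{-1}(V) ∈ τ. V is open in τ_Q iff π^{-1}(V) ∈ τ.
  V = {}: π^{-1}(V) = ∅ ∈ τ ✓.
  V = {[14=15]}: π^{-1}(V) = {14, 15} ∉ τ ✗.
  V = {[16=17]}: π^{-1}(V) = {16, 17} ∉ τ ✗.
  V = {[14=15], [16=17]}: π^{-1}(V) = {14, 15, 16, 17} ∈ τ ✓.
Open sets in the quotient: τ_Q = {{}, {[14=15], [16=17]}} (2 elements).


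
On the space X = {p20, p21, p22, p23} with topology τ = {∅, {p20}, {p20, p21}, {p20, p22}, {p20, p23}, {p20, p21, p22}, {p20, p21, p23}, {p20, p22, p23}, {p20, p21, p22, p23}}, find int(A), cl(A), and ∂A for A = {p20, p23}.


int(A) = {p20, p23}, cl(A) = {p20, p21, p22, p23}, ∂A = {p21, p22}.

Closed sets in (X, τ) are complements of opens:
  closed(X, τ) = {∅, {p21}, {p22}, {p23}, {p21, p22}, {p21, p23}, {p22, p23}, {p21, p22, p23}, {p20, p21, p22, p23}}.
int(A) = ⋃ {U ∈ τ : U ⊆ A}. Opens contained in A: ∅, {p20}, {p20, p23}.
Taking the union of these: int(A) = {p20, p23}.
cl(A) = ⋂ {C closed : A ⊆ C}. Closed sets containing A: {p20, p21, p22, p23}.
Intersecting these: cl(A) = {p20, p21, p22, p23}.
∂A = cl(A) ∖ int(A) = {p20, p21, p22, p23} ∖ {p20, p23} = {p21, p22}.


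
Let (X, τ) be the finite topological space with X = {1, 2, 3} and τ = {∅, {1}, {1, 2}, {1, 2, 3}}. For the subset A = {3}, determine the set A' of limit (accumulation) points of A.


A' = ∅

For each x ∈ X, list the open sets U ∈ τ with x ∈ U, then check whether U ∩ (A ∖ {x}) ≠ ∅ for every such U.
  x = 1: open {1} ∋ x has {1} ∩ (A ∖ {1}) = ∅, so x is NOT a limit point.
  x = 2: open {1, 2} ∋ x has {1, 2} ∩ (A ∖ {2}) = ∅, so x is NOT a limit point.
  x = 3: open {1, 2, 3} ∋ x has {1, 2, 3} ∩ (A ∖ {3}) = ∅, so x is NOT a limit point.
Collecting: A' = ∅.


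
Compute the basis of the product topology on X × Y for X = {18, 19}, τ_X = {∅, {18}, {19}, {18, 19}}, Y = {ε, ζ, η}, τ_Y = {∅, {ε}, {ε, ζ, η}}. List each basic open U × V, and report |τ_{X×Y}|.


Basis B = {∅ × ∅, {18} × {ε}, {19} × {ε}, {18, 19} × {ε}, {18} × {ε, ζ, η}, {19} × {ε, ζ, η}, {18, 19} × {ε, ζ, η}}; |τ_{X×Y}| = 9.

Enumerate products U × V with U ∈ τ_X, V ∈ τ_Y (deduplicated):
  ∅ × ∅ = {} (∅)
  {18} × {ε} = {(18,ε)}
  {19} × {ε} = {(19,ε)}
  {18, 19} × {ε} = {(18,ε), (19,ε)}
  {18} × {ε, ζ, η} = {(18,ε), (18,ζ), (18,η)}
  {19} × {ε, ζ, η} = {(19,ε), (19,ζ), (19,η)}
  {18, 19} × {ε, ζ, η} = {(18,ε), (18,ζ), (18,η), (19,ε), (19,ζ), (19,η)}
These 7 distinct sets form the basis B.
Close under arbitrary unions to get τ_{X×Y}; counting gives |τ_{X×Y}| = 9.


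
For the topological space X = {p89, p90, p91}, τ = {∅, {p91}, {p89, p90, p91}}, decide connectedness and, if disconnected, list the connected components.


(X, τ) is connected.

Find clopen sets (U ∈ τ with X ∖ U ∈ τ):
  U = ∅, X ∖ U = {p89, p90, p91} — both open, so U is clopen.
  U = {p89, p90, p91}, X ∖ U = ∅ — both open, so U is clopen.
Only trivial clopens (∅ and X) exist, so (X, τ) is connected.
Compute connected components by grouping points that agree on all clopens:
  component: {p89, p90, p91}


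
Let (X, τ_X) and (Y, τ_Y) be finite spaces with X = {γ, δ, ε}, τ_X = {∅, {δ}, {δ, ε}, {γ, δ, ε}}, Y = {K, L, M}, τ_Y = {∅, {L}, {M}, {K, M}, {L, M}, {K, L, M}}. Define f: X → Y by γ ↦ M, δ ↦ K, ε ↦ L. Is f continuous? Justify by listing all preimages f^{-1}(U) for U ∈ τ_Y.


f is NOT continuous.

Compute f^{-1}(U) for each U ∈ τ_Y:
  U = ∅: f^{-1}(U) = ∅ ∈ τ_X ✓.
  U = {L}: f^{-1}(U) = {ε} ∉ τ_X ✗.
  U = {M}: f^{-1}(U) = {γ} ∉ τ_X ✗.
  U = {K, M}: f^{-1}(U) = {γ, δ} ∉ τ_X ✗.
  U = {L, M}: f^{-1}(U) = {γ, ε} ∉ τ_X ✗.
  U = {K, L, M}: f^{-1}(U) = {γ, δ, ε} ∈ τ_X ✓.
Found U = {L} with f^{-1}(U) = {ε} not in τ_X. Therefore f is NOT continuous.


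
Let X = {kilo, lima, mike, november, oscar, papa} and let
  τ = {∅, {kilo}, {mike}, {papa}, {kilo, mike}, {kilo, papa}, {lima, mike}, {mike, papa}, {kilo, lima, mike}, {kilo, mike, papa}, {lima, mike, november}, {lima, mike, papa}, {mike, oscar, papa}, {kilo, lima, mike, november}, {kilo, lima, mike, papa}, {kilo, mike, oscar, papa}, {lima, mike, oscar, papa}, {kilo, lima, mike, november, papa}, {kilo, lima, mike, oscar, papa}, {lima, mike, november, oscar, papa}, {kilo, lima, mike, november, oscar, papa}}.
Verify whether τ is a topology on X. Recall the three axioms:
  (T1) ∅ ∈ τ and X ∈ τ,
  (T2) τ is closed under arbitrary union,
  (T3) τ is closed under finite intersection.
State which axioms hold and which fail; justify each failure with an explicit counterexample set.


τ is NOT a topology on X.

Axiom (T1): ∅ ∈ τ? Yes; X ∈ τ? Yes.
Axiom (T2/T3): check pairwise unions and intersections of members of τ.
Counterexample for (T2): {papa} ∪ {lima, mike, november} = {lima, mike, november, papa} ∉ τ. Therefore τ is NOT a topology.


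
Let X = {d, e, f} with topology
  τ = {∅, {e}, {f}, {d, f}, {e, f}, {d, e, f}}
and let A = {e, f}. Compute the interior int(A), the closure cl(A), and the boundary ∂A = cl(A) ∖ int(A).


int(A) = {e, f}, cl(A) = {d, e, f}, ∂A = {d}.

Closed sets in (X, τ) are complements of opens:
  closed(X, τ) = {∅, {d}, {e}, {d, e}, {d, f}, {d, e, f}}.
int(A) = ⋃ {U ∈ τ : U ⊆ A}. Opens contained in A: ∅, {e}, {f}, {e, f}.
Taking the union of these: int(A) = {e, f}.
cl(A) = ⋂ {C closed : A ⊆ C}. Closed sets containing A: {d, e, f}.
Intersecting these: cl(A) = {d, e, f}.
∂A = cl(A) ∖ int(A) = {d, e, f} ∖ {e, f} = {d}.


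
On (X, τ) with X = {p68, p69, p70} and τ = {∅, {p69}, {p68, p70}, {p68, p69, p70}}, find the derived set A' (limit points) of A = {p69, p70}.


A' = {p68}

For each x ∈ X, list the open sets U ∈ τ with x ∈ U, then check whether U ∩ (A ∖ {x}) ≠ ∅ for every such U.
  x = p68: opens ∋ x are {p68, p70}, {p68, p69, p70}; each meets A ∖ {p68}, so x IS a limit point.
  x = p69: open {p69} ∋ x has {p69} ∩ (A ∖ {p69}) = ∅, so x is NOT a limit point.
  x = p70: open {p68, p70} ∋ x has {p68, p70} ∩ (A ∖ {p70}) = ∅, so x is NOT a limit point.
Collecting: A' = {p68}.


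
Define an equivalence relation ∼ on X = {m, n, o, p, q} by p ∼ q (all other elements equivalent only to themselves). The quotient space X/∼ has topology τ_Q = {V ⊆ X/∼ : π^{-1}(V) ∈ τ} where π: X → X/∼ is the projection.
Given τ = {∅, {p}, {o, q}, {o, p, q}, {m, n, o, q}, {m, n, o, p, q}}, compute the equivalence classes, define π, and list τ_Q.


X/∼ = {[m], [n], [o], [p=q]}; |τ_Q| = 3.

Equivalence classes: [m], [n], [o], [p=q].
Quotient map π: X → X/∼ sends m ↦ [m], n ↦ [n], o ↦ [o], p ↦ [p=q], q ↦ [p=q].
For each subset V ⊆ X/∼, compute π^{-1}(V) ⊆ X and check whether π^{-1}(V) ∈ τ. V is open in τ_Q iff π^{-1}(V) ∈ τ.
  V = {}: π^{-1}(V) = ∅ ∈ τ ✓.
  V = {[m]}: π^{-1}(V) = {m} ∉ τ ✗.
  V = {[n]}: π^{-1}(V) = {n} ∉ τ ✗.
  V = {[m], [n]}: π^{-1}(V) = {m, n} ∉ τ ✗.
  V = {[o]}: π^{-1}(V) = {o} ∉ τ ✗.
  V = {[m], [o]}: π^{-1}(V) = {m, o} ∉ τ ✗.
  V = {[n], [o]}: π^{-1}(V) = {n, o} ∉ τ ✗.
  V = {[m], [n], [o]}: π^{-1}(V) = {m, n, o} ∉ τ ✗.
  V = {[p=q]}: π^{-1}(V) = {p, q} ∉ τ ✗.
  V = {[m], [p=q]}: π^{-1}(V) = {m, p, q} ∉ τ ✗.
  V = {[n], [p=q]}: π^{-1}(V) = {n, p, q} ∉ τ ✗.
  V = {[m], [n], [p=q]}: π^{-1}(V) = {m, n, p, q} ∉ τ ✗.
  V = {[o], [p=q]}: π^{-1}(V) = {o, p, q} ∈ τ ✓.
  V = {[m], [o], [p=q]}: π^{-1}(V) = {m, o, p, q} ∉ τ ✗.
  V = {[n], [o], [p=q]}: π^{-1}(V) = {n, o, p, q} ∉ τ ✗.
  V = {[m], [n], [o], [p=q]}: π^{-1}(V) = {m, n, o, p, q} ∈ τ ✓.
Open sets in the quotient: τ_Q = {{}, {[o], [p=q]}, {[m], [n], [o], [p=q]}} (3 elements).


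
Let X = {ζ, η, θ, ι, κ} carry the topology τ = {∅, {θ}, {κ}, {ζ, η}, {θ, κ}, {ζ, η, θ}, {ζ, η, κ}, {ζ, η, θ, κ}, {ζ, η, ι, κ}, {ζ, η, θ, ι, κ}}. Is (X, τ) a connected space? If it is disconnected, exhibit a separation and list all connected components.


(X, τ) is disconnected; components = [{θ}, {ζ, η, ι, κ}].

Find clopen sets (U ∈ τ with X ∖ U ∈ τ):
  U = ∅, X ∖ U = {ζ, η, θ, ι, κ} — both open, so U is clopen.
  U = {θ}, X ∖ U = {ζ, η, ι, κ} — both open, so U is clopen.
  U = {ζ, η, ι, κ}, X ∖ U = {θ} — both open, so U is clopen.
  U = {ζ, η, θ, ι, κ}, X ∖ U = ∅ — both open, so U is clopen.
Nontrivial clopen(s) exist: e.g. {θ}. So (X, τ) is disconnected.
Compute connected components by grouping points that agree on all clopens:
  component: {θ}
  component: {ζ, η, ι, κ}


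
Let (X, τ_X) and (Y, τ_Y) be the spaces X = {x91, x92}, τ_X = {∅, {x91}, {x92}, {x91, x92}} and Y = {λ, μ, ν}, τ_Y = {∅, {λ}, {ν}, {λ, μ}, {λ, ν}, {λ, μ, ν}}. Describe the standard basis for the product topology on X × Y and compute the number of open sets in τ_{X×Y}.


Basis B = {∅ × ∅, {x91} × {λ}, {x91} × {ν}, {x92} × {λ}, {x92} × {ν}, {x91} × {λ, μ}, {x91} × {λ, ν}, {x91, x92} × {λ}, {x91, x92} × {ν}, {x92} × {λ, μ}, {x92} × {λ, ν}, {x91} × {λ, μ, ν}, {x92} × {λ, μ, ν}, {x91, x92} × {λ, μ}, {x91, x92} × {λ, ν}, {x91, x92} × {λ, μ, ν}}; |τ_{X×Y}| = 36.

Enumerate products U × V with U ∈ τ_X, V ∈ τ_Y (deduplicated):
  ∅ × ∅ = {} (∅)
  {x91} × {λ} = {(x91,λ)}
  {x91} × {ν} = {(x91,ν)}
  {x92} × {λ} = {(x92,λ)}
  {x92} × {ν} = {(x92,ν)}
  {x91} × {λ, μ} = {(x91,λ), (x91,μ)}
  {x91} × {λ, ν} = {(x91,λ), (x91,ν)}
  {x91, x92} × {λ} = {(x91,λ), (x92,λ)}
  {x91, x92} × {ν} = {(x91,ν), (x92,ν)}
  {x92} × {λ, μ} = {(x92,λ), (x92,μ)}
  {x92} × {λ, ν} = {(x92,λ), (x92,ν)}
  {x91} × {λ, μ, ν} = {(x91,λ), (x91,μ), (x91,ν)}
  {x92} × {λ, μ, ν} = {(x92,λ), (x92,μ), (x92,ν)}
  {x91, x92} × {λ, μ} = {(x91,λ), (x91,μ), (x92,λ), (x92,μ)}
  {x91, x92} × {λ, ν} = {(x91,λ), (x91,ν), (x92,λ), (x92,ν)}
  {x91, x92} × {λ, μ, ν} = {(x91,λ), (x91,μ), (x91,ν), (x92,λ), (x92,μ), (x92,ν)}
These 16 distinct sets form the basis B.
Close under arbitrary unions to get τ_{X×Y}; counting gives |τ_{X×Y}| = 36.


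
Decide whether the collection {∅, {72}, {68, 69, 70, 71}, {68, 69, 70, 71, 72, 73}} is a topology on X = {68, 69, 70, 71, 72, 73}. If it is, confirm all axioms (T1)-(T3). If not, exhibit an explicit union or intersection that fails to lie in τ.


τ is NOT a topology on X.

Axiom (T1): ∅ ∈ τ? Yes; X ∈ τ? Yes.
Axiom (T2/T3): check pairwise unions and intersections of members of τ.
Counterexample for (T2): {72} ∪ {68, 69, 70, 71} = {68, 69, 70, 71, 72} ∉ τ. Therefore τ is NOT a topology.


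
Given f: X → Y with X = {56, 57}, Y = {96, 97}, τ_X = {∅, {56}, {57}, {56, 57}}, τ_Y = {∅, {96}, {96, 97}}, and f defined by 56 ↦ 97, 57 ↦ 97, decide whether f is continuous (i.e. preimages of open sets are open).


f IS continuous.

Compute f^{-1}(U) for each U ∈ τ_Y:
  U = ∅: f^{-1}(U) = ∅ ∈ τ_X ✓.
  U = {96}: f^{-1}(U) = ∅ ∈ τ_X ✓.
  U = {96, 97}: f^{-1}(U) = {56, 57} ∈ τ_X ✓.
Every preimage lies in τ_X, so f IS continuous.


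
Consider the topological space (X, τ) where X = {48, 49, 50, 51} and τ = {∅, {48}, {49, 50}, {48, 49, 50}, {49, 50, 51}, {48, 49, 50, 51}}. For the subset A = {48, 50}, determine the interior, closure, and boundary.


int(A) = {48}, cl(A) = {48, 49, 50, 51}, ∂A = {49, 50, 51}.

Closed sets in (X, τ) are complements of opens:
  closed(X, τ) = {∅, {48}, {51}, {48, 51}, {49, 50, 51}, {48, 49, 50, 51}}.
int(A) = ⋃ {U ∈ τ : U ⊆ A}. Opens contained in A: ∅, {48}.
Taking the union of these: int(A) = {48}.
cl(A) = ⋂ {C closed : A ⊆ C}. Closed sets containing A: {48, 49, 50, 51}.
Intersecting these: cl(A) = {48, 49, 50, 51}.
∂A = cl(A) ∖ int(A) = {48, 49, 50, 51} ∖ {48} = {49, 50, 51}.


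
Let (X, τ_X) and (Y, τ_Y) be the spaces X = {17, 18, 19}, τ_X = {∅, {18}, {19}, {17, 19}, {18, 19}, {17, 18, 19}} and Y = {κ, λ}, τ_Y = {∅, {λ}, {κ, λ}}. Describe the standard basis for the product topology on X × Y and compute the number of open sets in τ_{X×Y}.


Basis B = {∅ × ∅, {18} × {λ}, {19} × {λ}, {17, 19} × {λ}, {18} × {κ, λ}, {18, 19} × {λ}, {19} × {κ, λ}, {17, 18, 19} × {λ}, {17, 19} × {κ, λ}, {18, 19} × {κ, λ}, {17, 18, 19} × {κ, λ}}; |τ_{X×Y}| = 18.

Enumerate products U × V with U ∈ τ_X, V ∈ τ_Y (deduplicated):
  ∅ × ∅ = {} (∅)
  {18} × {λ} = {(18,λ)}
  {19} × {λ} = {(19,λ)}
  {17, 19} × {λ} = {(17,λ), (19,λ)}
  {18} × {κ, λ} = {(18,κ), (18,λ)}
  {18, 19} × {λ} = {(18,λ), (19,λ)}
  {19} × {κ, λ} = {(19,κ), (19,λ)}
  {17, 18, 19} × {λ} = {(17,λ), (18,λ), (19,λ)}
  {17, 19} × {κ, λ} = {(17,κ), (17,λ), (19,κ), (19,λ)}
  {18, 19} × {κ, λ} = {(18,κ), (18,λ), (19,κ), (19,λ)}
  {17, 18, 19} × {κ, λ} = {(17,κ), (17,λ), (18,κ), (18,λ), (19,κ), (19,λ)}
These 11 distinct sets form the basis B.
Close under arbitrary unions to get τ_{X×Y}; counting gives |τ_{X×Y}| = 18.
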